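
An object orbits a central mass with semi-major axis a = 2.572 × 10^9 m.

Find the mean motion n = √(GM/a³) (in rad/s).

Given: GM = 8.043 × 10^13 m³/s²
a = 2.572 × 10^9 m
GM = 8.043 × 10^13 m³/s²
a³ = 1.70143 × 10^28 m³
GM/a³ = (8.043 × 10^13) / (1.70143 × 10^28) = 4.72721 × 10^-15 s⁻²
n = √(GM/a³) = 6.87547 × 10^-8 rad/s ≈ 6.875 × 10^-8 rad/s

Final answer: n = 6.875 × 10^-8 rad/s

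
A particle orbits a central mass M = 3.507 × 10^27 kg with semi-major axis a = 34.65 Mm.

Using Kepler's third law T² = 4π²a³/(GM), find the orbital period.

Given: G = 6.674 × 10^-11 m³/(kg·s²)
M = 3.507 × 10^27 kg
GM = G × M = 6.674 × 10^-11 × 3.507 × 10^27 = 2.34057 × 10^17 m³/s²
a = 34.65 Mm = 3.465 × 10^7 m
a³ = 4.16016 × 10^22 m³
T = 2π √(a³/GM) = 2π √((4.16016 × 10^22) / (2.34057 × 10^17)) = 2π × 421.593 s
T = 2648.95 s ≈ 44.15 minutes

Final answer: 44.15 minutes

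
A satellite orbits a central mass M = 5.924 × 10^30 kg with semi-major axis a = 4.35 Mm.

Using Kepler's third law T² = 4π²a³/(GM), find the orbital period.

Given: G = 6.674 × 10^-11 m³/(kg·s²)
M = 5.924 × 10^30 kg
GM = G × M = 6.674 × 10^-11 × 5.924 × 10^30 = 3.95368 × 10^20 m³/s²
a = 4.35 Mm = 4.35 × 10^6 m
a³ = 8.23129 × 10^19 m³
T = 2π √(a³/GM) = 2π √((8.23129 × 10^19) / (3.95368 × 10^20)) = 2π × 0.456282 s
T = 2.8669 s ≈ 2.867 seconds

Final answer: 2.867 seconds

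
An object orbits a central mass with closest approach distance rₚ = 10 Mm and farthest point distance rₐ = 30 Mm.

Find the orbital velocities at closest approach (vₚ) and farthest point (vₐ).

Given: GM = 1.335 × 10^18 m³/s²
rₚ = 10 Mm = 1 × 10^7 m
rₐ = 30 Mm = 3 × 10^7 m
GM = 1.335 × 10^18 m³/s²
a = (rₚ + rₐ)/2 = 2 × 10^7 m
Vis-viva: v² = GM (2/r − 1/a)
vₚ² = 1.335 × 10^18 × (2 × 10^-7 − 5 × 10^-8) = 2.0025 × 10^11 m²/s²
vₚ = 447493 m/s ≈ 447.5 km/s
vₐ² = 1.335 × 10^18 × (6.66667 × 10^-8 − 5 × 10^-8) = 2.225 × 10^10 m²/s²
vₐ = 149164 m/s ≈ 149.2 km/s

Final answer: vₚ = 447.5 km/s, vₐ = 149.2 km/s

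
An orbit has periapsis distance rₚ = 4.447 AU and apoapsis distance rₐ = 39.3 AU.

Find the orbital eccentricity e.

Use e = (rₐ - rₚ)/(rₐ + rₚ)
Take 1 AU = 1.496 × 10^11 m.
rₚ = 4.447 AU = 6.65271 × 10^11 m
rₐ = 39.3 AU = 5.87928 × 10^12 m
rₐ − rₚ = 5.21401 × 10^12 m
rₐ + rₚ = 6.54455 × 10^12 m
e = (rₐ − rₚ)/(rₐ + rₚ) = 0.796695

Final answer: e = 0.7967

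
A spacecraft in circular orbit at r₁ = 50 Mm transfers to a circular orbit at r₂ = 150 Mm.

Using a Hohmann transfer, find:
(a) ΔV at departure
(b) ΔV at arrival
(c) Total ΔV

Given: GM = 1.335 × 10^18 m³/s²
r₁ = 50 Mm = 5 × 10^7 m
r₂ = 150 Mm = 1.5 × 10^8 m
GM = 1.335 × 10^18 m³/s²
Transfer ellipse: a_t = (r₁ + r₂)/2 = 1 × 10^8 m
Circular speed at r₁: v₁ = √(GM/r₁) = 163401 m/s
Transfer speed at r₁ (periapsis): v₁ₜ = √(GM(2/r₁ − 1/a_t)) = 200125 m/s
(a) ΔV₁ = v₁ₜ − v₁ = 36723.6 m/s ≈ 36.72 km/s
Circular speed at r₂: v₂ = √(GM/r₂) = 94339.8 m/s
Transfer speed at r₂ (apoapsis): v₂ₜ = √(GM(2/r₂ − 1/a_t)) = 66708.3 m/s
(b) ΔV₂ = v₂ − v₂ₜ = 27631.5 m/s ≈ 27.63 km/s
(c) ΔV_total = ΔV₁ + ΔV₂ = 64355.1 m/s ≈ 64.36 km/s

Final answer:
(a) ΔV₁ = 36.72 km/s
(b) ΔV₂ = 27.63 km/s
(c) ΔV_total = 64.36 km/s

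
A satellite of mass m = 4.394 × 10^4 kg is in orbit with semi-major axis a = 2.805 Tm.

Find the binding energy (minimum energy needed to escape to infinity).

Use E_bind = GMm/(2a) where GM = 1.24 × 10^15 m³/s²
a = 2.805 Tm = 2.805 × 10^12 m
GM = 1.24 × 10^15 m³/s²
m = 4.394 × 10^4 kg
GMm = 1.24 × 10^15 × 43940 = 5.44856 × 10^19 m³·kg/s²
2a = 5.61 × 10^12 m
E_bind = GMm/(2a) = 9.71223 × 10^6 J ≈ 9.712 MJ

Final answer: 9.712 MJ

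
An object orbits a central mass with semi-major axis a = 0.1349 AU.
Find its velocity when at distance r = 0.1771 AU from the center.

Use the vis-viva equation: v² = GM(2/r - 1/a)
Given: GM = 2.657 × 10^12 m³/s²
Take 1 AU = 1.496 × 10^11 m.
a = 0.1349 AU = 2.0181 × 10^10 m
r = 0.1771 AU = 2.64942 × 10^10 m
GM = 2.657 × 10^12 m³/s²
2/r − 1/a = 7.54883 × 10^-11 − 4.95515 × 10^-11 = 2.59369 × 10^-11 m⁻¹
v² = GM (2/r − 1/a) = 68.9143 m²/s²
v = 8.30146 m/s ≈ 8.301 m/s

Final answer: 8.301 m/s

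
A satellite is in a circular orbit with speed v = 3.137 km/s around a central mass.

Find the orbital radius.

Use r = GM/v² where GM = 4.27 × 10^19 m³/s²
v = 3.137 km/s = 3137 m/s
GM = 4.27 × 10^19 m³/s²
v² = 9.84077 × 10^6 m²/s²
r = GM/v² = (4.27 × 10^19) / (9.84077 × 10^6) = 4.33909 × 10^12 m ≈ 4.339 × 10^12 m

Final answer: 4.339 × 10^12 m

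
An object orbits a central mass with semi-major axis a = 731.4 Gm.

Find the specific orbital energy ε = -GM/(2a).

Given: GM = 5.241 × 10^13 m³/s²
a = 731.4 Gm = 7.314 × 10^11 m
GM = 5.241 × 10^13 m³/s²
2a = 1.4628 × 10^12 m
ε = −GM/(2a) = -35.8285 J/kg ≈ -35.83 J/kg

Final answer: -35.83 J/kg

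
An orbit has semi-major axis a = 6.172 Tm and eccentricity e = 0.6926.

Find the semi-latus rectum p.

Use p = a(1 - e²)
a = 6.172 Tm = 6.172 × 10^12 m
e = 0.6926,  e² = 0.479695,  1 − e² = 0.520305
p = a(1 − e²) = 6.172 × 10^12 m × 0.520305 = 3.21132 × 10^12 m ≈ 3.211 Tm

Final answer: p = 3.211 Tm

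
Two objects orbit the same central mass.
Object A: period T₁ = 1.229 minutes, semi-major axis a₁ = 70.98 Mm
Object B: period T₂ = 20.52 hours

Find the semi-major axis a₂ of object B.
T₁ = 1.229 minutes = 73.74 s
T₂ = 20.52 hours = 73872 s
a₁ = 70.98 Mm = 7.098 × 10^7 m
Kepler's third law: (T₂/T₁)² = (a₂/a₁)³  ⇒  a₂ = a₁ (T₂/T₁)^(2/3)
T₂/T₁ = 1001.79
(T₂/T₁)^(2/3) = 100.119
a₂ = 7.098 × 10^7 m × 100.119 = 7.10647 × 10^9 m ≈ 7.106 Gm

Final answer: a₂ = 7.106 Gm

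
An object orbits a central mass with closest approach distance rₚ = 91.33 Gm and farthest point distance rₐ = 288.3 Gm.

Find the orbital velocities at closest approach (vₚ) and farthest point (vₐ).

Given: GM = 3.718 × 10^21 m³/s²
rₚ = 91.33 Gm = 9.133 × 10^10 m
rₐ = 288.3 Gm = 2.883 × 10^11 m
GM = 3.718 × 10^21 m³/s²
a = (rₚ + rₐ)/2 = 1.89815 × 10^11 m
Vis-viva: v² = GM (2/r − 1/a)
vₚ² = 3.718 × 10^21 × (2.18986 × 10^-11 − 5.26829 × 10^-12) = 6.18315 × 10^10 m²/s²
vₚ = 248659 m/s ≈ 248.7 km/s
vₐ² = 3.718 × 10^21 × (6.93722 × 10^-12 − 5.26829 × 10^-12) = 6.20508 × 10^9 m²/s²
vₐ = 78772.4 m/s ≈ 78.77 km/s

Final answer: vₚ = 248.7 km/s, vₐ = 78.77 km/s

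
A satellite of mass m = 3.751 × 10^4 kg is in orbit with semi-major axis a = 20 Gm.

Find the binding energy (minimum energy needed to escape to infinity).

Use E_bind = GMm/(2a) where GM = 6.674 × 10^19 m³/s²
a = 20 Gm = 2 × 10^10 m
GM = 6.674 × 10^19 m³/s²
m = 3.751 × 10^4 kg
GMm = 6.674 × 10^19 × 37510 = 2.50342 × 10^24 m³·kg/s²
2a = 4 × 10^10 m
E_bind = GMm/(2a) = 6.25854 × 10^13 J ≈ 62.59 TJ

Final answer: 62.59 TJ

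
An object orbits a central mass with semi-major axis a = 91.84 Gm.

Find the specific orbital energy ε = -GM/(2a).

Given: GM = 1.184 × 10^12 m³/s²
a = 91.84 Gm = 9.184 × 10^10 m
GM = 1.184 × 10^12 m³/s²
2a = 1.8368 × 10^11 m
ε = −GM/(2a) = -6.44599 J/kg ≈ -6.446 J/kg

Final answer: -6.446 J/kg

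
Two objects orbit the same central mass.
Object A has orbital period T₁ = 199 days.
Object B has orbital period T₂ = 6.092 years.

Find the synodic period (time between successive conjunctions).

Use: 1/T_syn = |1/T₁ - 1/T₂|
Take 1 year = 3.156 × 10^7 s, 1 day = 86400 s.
T₁ = 199 days = 1.71936 × 10^7 s
T₂ = 6.092 years = 1.92264 × 10^8 s
1/T₁ = 5.81612 × 10^-8 s⁻¹
1/T₂ = 5.20119 × 10^-9 s⁻¹
|1/T₁ − 1/T₂| = 5.296 × 10^-8 s⁻¹
T_syn = 1 / |1/T₁ − 1/T₂| = 1.88822 × 10^7 s ≈ 218.5 days

Final answer: T_syn = 218.5 days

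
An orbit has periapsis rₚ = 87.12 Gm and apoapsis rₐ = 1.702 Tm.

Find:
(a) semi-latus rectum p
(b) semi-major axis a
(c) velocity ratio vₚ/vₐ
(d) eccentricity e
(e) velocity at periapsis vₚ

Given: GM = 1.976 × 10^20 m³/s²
rₚ = 87.12 Gm = 8.712 × 10^10 m
rₐ = 1.702 Tm = 1.702 × 10^12 m
GM = 1.976 × 10^20 m³/s²
a = (rₚ + rₐ)/2 = 8.9456 × 10^11 m
e = (rₐ − rₚ)/(rₐ + rₚ) = (1.61488 × 10^12) / (1.78912 × 10^12) = 0.902611
(a) 1 − e² = 0.185293;  p = a(1 − e²) = 8.9456 × 10^11 × 0.185293 = 1.65755 × 10^11 m ≈ 165.8 Gm
(b) a = 8.9456 × 10^11 m ≈ 894.6 Gm
(c) vₚ/vₐ = rₐ/rₚ (angular momentum) = (1.702 × 10^12) / (8.712 × 10^10) = 19.5363 ≈ 19.54
(d) e = 0.902611 ≈ 0.9026
(e) vₚ² = GM (2/rₚ − 1/a) = 1.976 × 10^20 × (2.29568 × 10^-11 − 1.11787 × 10^-12) = 4.31538 × 10^9 m²/s²;  vₚ = 65691.6 m/s ≈ 65.69 km/s

Final answer:
(a) semi-latus rectum p = 165.8 Gm
(b) semi-major axis a = 894.6 Gm
(c) velocity ratio vₚ/vₐ = 19.54
(d) eccentricity e = 0.9026
(e) velocity at periapsis vₚ = 65.69 km/s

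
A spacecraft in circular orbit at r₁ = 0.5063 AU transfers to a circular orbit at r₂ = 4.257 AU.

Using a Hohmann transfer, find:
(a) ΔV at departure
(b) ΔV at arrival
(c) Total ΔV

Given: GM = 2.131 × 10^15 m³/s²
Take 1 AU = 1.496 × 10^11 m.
r₁ = 0.5063 AU = 7.57425 × 10^10 m
r₂ = 4.257 AU = 6.36847 × 10^11 m
GM = 2.131 × 10^15 m³/s²
Transfer ellipse: a_t = (r₁ + r₂)/2 = 3.56295 × 10^11 m
Circular speed at r₁: v₁ = √(GM/r₁) = 167.734 m/s
Transfer speed at r₁ (periapsis): v₁ₜ = √(GM(2/r₁ − 1/a_t)) = 224.251 m/s
(a) ΔV₁ = v₁ₜ − v₁ = 56.5169 m/s ≈ 56.52 m/s
Circular speed at r₂: v₂ = √(GM/r₂) = 57.8461 m/s
Transfer speed at r₂ (apoapsis): v₂ₜ = √(GM(2/r₂ − 1/a_t)) = 26.671 m/s
(b) ΔV₂ = v₂ − v₂ₜ = 31.1751 m/s ≈ 31.18 m/s
(c) ΔV_total = ΔV₁ + ΔV₂ = 87.692 m/s ≈ 87.69 m/s

Final answer:
(a) ΔV₁ = 56.52 m/s
(b) ΔV₂ = 31.18 m/s
(c) ΔV_total = 87.69 m/s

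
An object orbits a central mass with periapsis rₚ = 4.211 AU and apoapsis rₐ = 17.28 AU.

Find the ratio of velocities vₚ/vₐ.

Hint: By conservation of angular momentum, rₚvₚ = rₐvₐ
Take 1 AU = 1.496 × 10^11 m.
rₚ = 4.211 AU = 6.29966 × 10^11 m
rₐ = 17.28 AU = 2.58509 × 10^12 m
rₚvₚ = rₐvₐ  ⇒  vₚ/vₐ = rₐ/rₚ
vₚ/vₐ = (2.58509 × 10^12) / (6.29966 × 10^11) = 4.10354

Final answer: vₚ/vₐ = 4.104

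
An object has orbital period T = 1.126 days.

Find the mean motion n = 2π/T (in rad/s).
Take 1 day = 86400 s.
T = 1.126 days = 97286.4 s
n = 2π / 97286.4 s = 6.45844 × 10^-5 rad/s ≈ 6.458 × 10^-5 rad/s

Final answer: n = 6.458 × 10^-5 rad/s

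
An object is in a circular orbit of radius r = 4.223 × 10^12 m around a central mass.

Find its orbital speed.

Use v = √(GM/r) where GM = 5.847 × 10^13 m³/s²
r = 4.223 × 10^12 m
GM = 5.847 × 10^13 m³/s²
GM/r = (5.847 × 10^13) / (4.223 × 10^12) = 13.8456 m²/s²
v = √(GM/r) = 3.72097 m/s ≈ 3.721 m/s

Final answer: 3.721 m/s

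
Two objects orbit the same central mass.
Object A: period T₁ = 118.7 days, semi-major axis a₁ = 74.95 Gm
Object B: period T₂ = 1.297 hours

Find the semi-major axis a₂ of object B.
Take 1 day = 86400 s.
T₁ = 118.7 days = 1.02557 × 10^7 s
T₂ = 1.297 hours = 4669.2 s
a₁ = 74.95 Gm = 7.495 × 10^10 m
Kepler's third law: (T₂/T₁)² = (a₂/a₁)³  ⇒  a₂ = a₁ (T₂/T₁)^(2/3)
T₂/T₁ = 0.000455279
(T₂/T₁)^(2/3) = 0.00591814
a₂ = 7.495 × 10^10 m × 0.00591814 = 4.43565 × 10^8 m ≈ 443.6 Mm

Final answer: a₂ = 443.6 Mm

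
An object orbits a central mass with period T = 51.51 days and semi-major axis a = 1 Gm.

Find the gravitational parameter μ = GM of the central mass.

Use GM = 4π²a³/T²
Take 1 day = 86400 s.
T = 51.51 days = 4.45046 × 10^6 s
a = 1 Gm = 1 × 10^9 m
a³ = 1 × 10^27 m³
T² = 1.98066 × 10^13 s²
GM = 4π² × (1 × 10^27) / (1.98066 × 10^13) = 1.99319 × 10^15 m³/s²
GM ≈ 1.993 × 10^15 m³/s²

Final answer: GM = 1.993 × 10^15 m³/s²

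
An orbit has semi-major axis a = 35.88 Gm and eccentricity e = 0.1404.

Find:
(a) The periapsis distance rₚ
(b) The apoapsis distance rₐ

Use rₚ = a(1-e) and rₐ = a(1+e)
a = 35.88 Gm = 3.588 × 10^10 m
e = 0.1404:  1 − e = 0.8596,  1 + e = 1.1404
(a) rₚ = a(1 − e) = 3.588 × 10^10 m × 0.8596 = 3.08424 × 10^10 m ≈ 30.84 Gm
(b) rₐ = a(1 + e) = 3.588 × 10^10 m × 1.1404 = 4.09176 × 10^10 m ≈ 40.92 Gm

Final answer:
(a) rₚ = 30.84 Gm
(b) rₐ = 40.92 Gm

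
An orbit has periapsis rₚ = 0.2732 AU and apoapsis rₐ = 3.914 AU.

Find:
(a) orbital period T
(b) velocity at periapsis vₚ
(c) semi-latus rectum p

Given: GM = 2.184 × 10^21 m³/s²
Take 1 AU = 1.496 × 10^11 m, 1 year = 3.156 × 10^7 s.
rₚ = 0.2732 AU = 4.08707 × 10^10 m
rₐ = 3.914 AU = 5.85534 × 10^11 m
GM = 2.184 × 10^21 m³/s²
a = (rₚ + rₐ)/2 = 3.13203 × 10^11 m
e = (rₐ − rₚ)/(rₐ + rₚ) = (5.44664 × 10^11) / (6.26405 × 10^11) = 0.869507
(a) a³ = 3.07239 × 10^34 m³;  T = 2π √(a³/GM) = 2π × 3.75069 × 10^6 s = 2.35663 × 10^7 s ≈ 0.7467 years
(b) vₚ² = GM (2/rₚ − 1/a) = 2.184 × 10^21 × (4.89348 × 10^-11 − 3.19282 × 10^-12) = 9.99005 × 10^10 m²/s²;  vₚ = 316070 m/s ≈ 66.68 AU/year
(c) 1 − e² = 0.243957;  p = a(1 − e²) = 3.13203 × 10^11 × 0.243957 = 7.64081 × 10^10 m ≈ 0.5107 AU

Final answer:
(a) orbital period T = 0.7467 years
(b) velocity at periapsis vₚ = 66.68 AU/year
(c) semi-latus rectum p = 0.5107 AU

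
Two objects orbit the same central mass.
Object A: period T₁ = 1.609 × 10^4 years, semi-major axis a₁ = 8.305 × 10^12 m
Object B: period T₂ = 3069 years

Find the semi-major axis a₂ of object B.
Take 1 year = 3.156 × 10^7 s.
T₁ = 1.609 × 10^4 years = 5.078 × 10^11 s
T₂ = 3069 years = 9.68576 × 10^10 s
a₁ = 8.305 × 10^12 m
Kepler's third law: (T₂/T₁)² = (a₂/a₁)³  ⇒  a₂ = a₁ (T₂/T₁)^(2/3)
T₂/T₁ = 0.19074
(T₂/T₁)^(2/3) = 0.331355
a₂ = 8.305 × 10^12 m × 0.331355 = 2.75191 × 10^12 m ≈ 2.752 × 10^12 m

Final answer: a₂ = 2.752 × 10^12 m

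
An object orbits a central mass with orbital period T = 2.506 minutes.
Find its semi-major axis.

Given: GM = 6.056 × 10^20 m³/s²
T = 2.506 minutes = 150.36 s
GM = 6.056 × 10^20 m³/s²
Kepler's third law: a³ = GM T² / (4π²)
T² = 22608.1 s²
a³ = (6.056 × 10^20) × 22608.1 / (4π²) = 3.46809 × 10^23 m³
a = (a³)^(1/3) = 7.02582 × 10^7 m ≈ 70.26 Mm

Final answer: 70.26 Mm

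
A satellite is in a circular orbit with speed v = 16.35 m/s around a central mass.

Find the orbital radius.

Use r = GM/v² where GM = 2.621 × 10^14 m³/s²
v = 16.35 m/s
GM = 2.621 × 10^14 m³/s²
v² = 267.323 m²/s²
r = GM/v² = (2.621 × 10^14) / 267.323 = 9.80464 × 10^11 m ≈ 980.5 Gm

Final answer: 980.5 Gm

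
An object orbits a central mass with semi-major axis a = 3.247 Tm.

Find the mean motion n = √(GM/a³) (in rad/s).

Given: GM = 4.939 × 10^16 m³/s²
a = 3.247 Tm = 3.247 × 10^12 m
GM = 4.939 × 10^16 m³/s²
a³ = 3.42332 × 10^37 m³
GM/a³ = (4.939 × 10^16) / (3.42332 × 10^37) = 1.44275 × 10^-21 s⁻²
n = √(GM/a³) = 3.79836 × 10^-11 rad/s ≈ 3.798 × 10^-11 rad/s

Final answer: n = 3.798 × 10^-11 rad/s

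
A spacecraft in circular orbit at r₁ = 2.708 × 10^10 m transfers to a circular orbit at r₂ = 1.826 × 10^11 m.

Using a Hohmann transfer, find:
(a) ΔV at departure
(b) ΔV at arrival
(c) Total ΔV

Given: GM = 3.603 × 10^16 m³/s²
r₁ = 2.708 × 10^10 m
r₂ = 1.826 × 10^11 m
GM = 3.603 × 10^16 m³/s²
Transfer ellipse: a_t = (r₁ + r₂)/2 = 1.0484 × 10^11 m
Circular speed at r₁: v₁ = √(GM/r₁) = 1153.47 m/s
Transfer speed at r₁ (periapsis): v₁ₜ = √(GM(2/r₁ − 1/a_t)) = 1522.28 m/s
(a) ΔV₁ = v₁ₜ − v₁ = 368.807 m/s ≈ 368.8 m/s
Circular speed at r₂: v₂ = √(GM/r₂) = 444.203 m/s
Transfer speed at r₂ (apoapsis): v₂ₜ = √(GM(2/r₂ − 1/a_t)) = 225.758 m/s
(b) ΔV₂ = v₂ − v₂ₜ = 218.446 m/s ≈ 218.4 m/s
(c) ΔV_total = ΔV₁ + ΔV₂ = 587.252 m/s ≈ 587.3 m/s

Final answer:
(a) ΔV₁ = 368.8 m/s
(b) ΔV₂ = 218.4 m/s
(c) ΔV_total = 587.3 m/s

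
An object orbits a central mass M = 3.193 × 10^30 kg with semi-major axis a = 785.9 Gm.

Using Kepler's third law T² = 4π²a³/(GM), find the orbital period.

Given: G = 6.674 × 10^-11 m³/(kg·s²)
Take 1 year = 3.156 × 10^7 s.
M = 3.193 × 10^30 kg
GM = G × M = 6.674 × 10^-11 × 3.193 × 10^30 = 2.13101 × 10^20 m³/s²
a = 785.9 Gm = 7.859 × 10^11 m
a³ = 4.85402 × 10^35 m³
T = 2π √(a³/GM) = 2π √((4.85402 × 10^35) / (2.13101 × 10^20)) = 2π × 4.77264 × 10^7 s
T = 2.99874 × 10^8 s ≈ 9.502 years

Final answer: 9.502 years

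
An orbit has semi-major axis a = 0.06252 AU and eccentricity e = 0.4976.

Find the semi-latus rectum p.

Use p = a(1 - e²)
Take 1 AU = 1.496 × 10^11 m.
a = 0.06252 AU = 9.35299 × 10^9 m
e = 0.4976,  e² = 0.247606,  1 − e² = 0.752394
p = a(1 − e²) = 9.35299 × 10^9 m × 0.752394 = 7.03714 × 10^9 m ≈ 0.04704 AU

Final answer: p = 0.04704 AU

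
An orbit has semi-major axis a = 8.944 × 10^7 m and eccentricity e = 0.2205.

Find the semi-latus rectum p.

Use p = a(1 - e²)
a = 8.944 × 10^7 m
e = 0.2205,  e² = 0.0486203,  1 − e² = 0.95138
p = a(1 − e²) = 8.944 × 10^7 m × 0.95138 = 8.50914 × 10^7 m ≈ 8.509 × 10^7 m

Final answer: p = 8.509 × 10^7 m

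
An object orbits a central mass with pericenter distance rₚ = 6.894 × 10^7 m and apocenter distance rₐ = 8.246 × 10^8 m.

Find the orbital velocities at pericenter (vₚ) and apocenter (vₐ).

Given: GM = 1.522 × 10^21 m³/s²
rₚ = 6.894 × 10^7 m
rₐ = 8.246 × 10^8 m
GM = 1.522 × 10^21 m³/s²
a = (rₚ + rₐ)/2 = 4.4677 × 10^8 m
Vis-viva: v² = GM (2/r − 1/a)
vₚ² = 1.522 × 10^21 × (2.90107 × 10^-8 − 2.23829 × 10^-9) = 4.07477 × 10^13 m²/s²
vₚ = 6.38339 × 10^6 m/s ≈ 6383 km/s
vₐ² = 1.522 × 10^21 × (2.42542 × 10^-9 − 2.23829 × 10^-9) = 2.84812 × 10^11 m²/s²
vₐ = 533678 m/s ≈ 533.7 km/s

Final answer: vₚ = 6383 km/s, vₐ = 533.7 km/s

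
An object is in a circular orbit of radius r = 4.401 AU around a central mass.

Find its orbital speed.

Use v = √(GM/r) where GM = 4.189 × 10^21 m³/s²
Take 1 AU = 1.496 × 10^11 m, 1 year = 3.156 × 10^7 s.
r = 4.401 AU = 6.5839 × 10^11 m
GM = 4.189 × 10^21 m³/s²
GM/r = (4.189 × 10^21) / (6.5839 × 10^11) = 6.36249 × 10^9 m²/s²
v = √(GM/r) = 79765.2 m/s ≈ 16.83 AU/year

Final answer: 16.83 AU/year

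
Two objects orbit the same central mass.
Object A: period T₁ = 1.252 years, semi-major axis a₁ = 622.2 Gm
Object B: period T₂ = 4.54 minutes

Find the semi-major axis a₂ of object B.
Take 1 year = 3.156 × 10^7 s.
T₁ = 1.252 years = 3.95131 × 10^7 s
T₂ = 4.54 minutes = 272.4 s
a₁ = 622.2 Gm = 6.222 × 10^11 m
Kepler's third law: (T₂/T₁)² = (a₂/a₁)³  ⇒  a₂ = a₁ (T₂/T₁)^(2/3)
T₂/T₁ = 6.89391 × 10^-6
(T₂/T₁)^(2/3) = 0.000362224
a₂ = 6.222 × 10^11 m × 0.000362224 = 2.25376 × 10^8 m ≈ 225.4 Mm

Final answer: a₂ = 225.4 Mm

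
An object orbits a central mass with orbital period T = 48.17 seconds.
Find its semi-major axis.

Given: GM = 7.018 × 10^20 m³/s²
T = 48.17 seconds
GM = 7.018 × 10^20 m³/s²
Kepler's third law: a³ = GM T² / (4π²)
T² = 2320.35 s²
a³ = (7.018 × 10^20) × 2320.35 / (4π²) = 4.12484 × 10^22 m³
a = (a³)^(1/3) = 3.45517 × 10^7 m ≈ 34.55 Mm

Final answer: 34.55 Mm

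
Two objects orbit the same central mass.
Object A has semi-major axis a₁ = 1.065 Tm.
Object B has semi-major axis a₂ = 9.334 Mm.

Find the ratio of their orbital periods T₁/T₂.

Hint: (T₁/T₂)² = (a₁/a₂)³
a₁ = 1.065 Tm = 1.065 × 10^12 m
a₂ = 9.334 Mm = 9.334 × 10^6 m
a₁/a₂ = 114099
T₁/T₂ = (a₁/a₂)^(3/2) = (114099)^1.5 = 3.8541 × 10^7

Final answer: T₁/T₂ = 3.854 × 10^7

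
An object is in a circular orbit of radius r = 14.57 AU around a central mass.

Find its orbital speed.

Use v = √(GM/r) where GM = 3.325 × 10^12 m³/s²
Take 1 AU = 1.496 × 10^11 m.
r = 14.57 AU = 2.17967 × 10^12 m
GM = 3.325 × 10^12 m³/s²
GM/r = (3.325 × 10^12) / (2.17967 × 10^12) = 1.52546 m²/s²
v = √(GM/r) = 1.23509 m/s ≈ 1.235 m/s

Final answer: 1.235 m/s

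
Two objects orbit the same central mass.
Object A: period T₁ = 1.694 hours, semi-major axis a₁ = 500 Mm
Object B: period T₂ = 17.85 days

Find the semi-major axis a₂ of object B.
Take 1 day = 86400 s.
T₁ = 1.694 hours = 6098.4 s
T₂ = 17.85 days = 1.54224 × 10^6 s
a₁ = 500 Mm = 5 × 10^8 m
Kepler's third law: (T₂/T₁)² = (a₂/a₁)³  ⇒  a₂ = a₁ (T₂/T₁)^(2/3)
T₂/T₁ = 252.893
(T₂/T₁)^(2/3) = 39.9905
a₂ = 5 × 10^8 m × 39.9905 = 1.99953 × 10^10 m ≈ 20 Gm

Final answer: a₂ = 20 Gm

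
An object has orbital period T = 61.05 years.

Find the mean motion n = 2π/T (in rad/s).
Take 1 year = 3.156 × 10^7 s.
T = 61.05 years = 1.92674 × 10^9 s
n = 2π / (1.92674 × 10^9 s) = 3.26105 × 10^-9 rad/s ≈ 3.261 × 10^-9 rad/s

Final answer: n = 3.261 × 10^-9 rad/s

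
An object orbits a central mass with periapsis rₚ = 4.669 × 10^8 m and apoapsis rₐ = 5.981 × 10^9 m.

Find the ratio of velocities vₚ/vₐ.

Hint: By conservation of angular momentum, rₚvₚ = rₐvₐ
rₚ = 4.669 × 10^8 m
rₐ = 5.981 × 10^9 m
rₚvₚ = rₐvₐ  ⇒  vₚ/vₐ = rₐ/rₚ
vₚ/vₐ = (5.981 × 10^9) / (4.669 × 10^8) = 12.81

Final answer: vₚ/vₐ = 12.81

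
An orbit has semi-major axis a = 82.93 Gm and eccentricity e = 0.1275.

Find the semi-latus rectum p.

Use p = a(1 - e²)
a = 82.93 Gm = 8.293 × 10^10 m
e = 0.1275,  e² = 0.0162562,  1 − e² = 0.983744
p = a(1 − e²) = 8.293 × 10^10 m × 0.983744 = 8.15819 × 10^10 m ≈ 81.58 Gm

Final answer: p = 81.58 Gm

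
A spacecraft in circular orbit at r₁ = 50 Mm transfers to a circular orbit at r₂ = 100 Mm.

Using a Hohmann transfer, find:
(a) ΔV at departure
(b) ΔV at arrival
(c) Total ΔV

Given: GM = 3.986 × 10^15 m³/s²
r₁ = 50 Mm = 5 × 10^7 m
r₂ = 100 Mm = 1 × 10^8 m
GM = 3.986 × 10^15 m³/s²
Transfer ellipse: a_t = (r₁ + r₂)/2 = 7.5 × 10^7 m
Circular speed at r₁: v₁ = √(GM/r₁) = 8928.61 m/s
Transfer speed at r₁ (periapsis): v₁ₜ = √(GM(2/r₁ − 1/a_t)) = 10309.9 m/s
(a) ΔV₁ = v₁ₜ − v₁ = 1381.26 m/s ≈ 1.381 km/s
Circular speed at r₂: v₂ = √(GM/r₂) = 6313.48 m/s
Transfer speed at r₂ (apoapsis): v₂ₜ = √(GM(2/r₂ − 1/a_t)) = 5154.93 m/s
(b) ΔV₂ = v₂ − v₂ₜ = 1158.54 m/s ≈ 1.159 km/s
(c) ΔV_total = ΔV₁ + ΔV₂ = 2539.8 m/s ≈ 2.54 km/s

Final answer:
(a) ΔV₁ = 1.381 km/s
(b) ΔV₂ = 1.159 km/s
(c) ΔV_total = 2.54 km/s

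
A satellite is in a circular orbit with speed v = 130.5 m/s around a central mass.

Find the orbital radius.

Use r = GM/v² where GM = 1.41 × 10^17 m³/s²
v = 130.5 m/s
GM = 1.41 × 10^17 m³/s²
v² = 17030.2 m²/s²
r = GM/v² = (1.41 × 10^17) / 17030.2 = 8.27939 × 10^12 m ≈ 8.279 Tm

Final answer: 8.279 Tm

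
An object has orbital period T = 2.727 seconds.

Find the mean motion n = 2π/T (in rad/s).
T = 2.727 seconds
n = 2π / 2.727 s = 2.30407 rad/s ≈ 2.304 rad/s

Final answer: n = 2.304 rad/s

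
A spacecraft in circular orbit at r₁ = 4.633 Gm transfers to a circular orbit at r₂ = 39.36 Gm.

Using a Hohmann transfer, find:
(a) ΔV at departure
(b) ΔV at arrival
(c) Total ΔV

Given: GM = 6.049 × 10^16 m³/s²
r₁ = 4.633 Gm = 4.633 × 10^9 m
r₂ = 39.36 Gm = 3.936 × 10^10 m
GM = 6.049 × 10^16 m³/s²
Transfer ellipse: a_t = (r₁ + r₂)/2 = 2.19965 × 10^10 m
Circular speed at r₁: v₁ = √(GM/r₁) = 3613.36 m/s
Transfer speed at r₁ (periapsis): v₁ₜ = √(GM(2/r₁ − 1/a_t)) = 4833.5 m/s
(a) ΔV₁ = v₁ₜ − v₁ = 1220.14 m/s ≈ 1.22 km/s
Circular speed at r₂: v₂ = √(GM/r₂) = 1239.69 m/s
Transfer speed at r₂ (apoapsis): v₂ₜ = √(GM(2/r₂ − 1/a_t)) = 568.943 m/s
(b) ΔV₂ = v₂ − v₂ₜ = 670.75 m/s ≈ 670.8 m/s
(c) ΔV_total = ΔV₁ + ΔV₂ = 1890.89 m/s ≈ 1.891 km/s

Final answer:
(a) ΔV₁ = 1.22 km/s
(b) ΔV₂ = 670.8 m/s
(c) ΔV_total = 1.891 km/s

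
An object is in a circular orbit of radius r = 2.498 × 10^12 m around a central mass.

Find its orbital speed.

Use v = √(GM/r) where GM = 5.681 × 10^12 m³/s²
r = 2.498 × 10^12 m
GM = 5.681 × 10^12 m³/s²
GM/r = (5.681 × 10^12) / (2.498 × 10^12) = 2.27422 m²/s²
v = √(GM/r) = 1.50805 m/s ≈ 1.508 m/s

Final answer: 1.508 m/s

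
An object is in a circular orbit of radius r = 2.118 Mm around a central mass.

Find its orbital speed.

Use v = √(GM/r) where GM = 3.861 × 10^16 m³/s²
r = 2.118 Mm = 2.118 × 10^6 m
GM = 3.861 × 10^16 m³/s²
GM/r = (3.861 × 10^16) / (2.118 × 10^6) = 1.82295 × 10^10 m²/s²
v = √(GM/r) = 135017 m/s ≈ 135 km/s

Final answer: 135 km/s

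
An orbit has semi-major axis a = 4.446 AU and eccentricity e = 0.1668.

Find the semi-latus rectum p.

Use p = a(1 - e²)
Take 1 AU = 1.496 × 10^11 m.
a = 4.446 AU = 6.65122 × 10^11 m
e = 0.1668,  e² = 0.0278222,  1 − e² = 0.972178
p = a(1 − e²) = 6.65122 × 10^11 m × 0.972178 = 6.46616 × 10^11 m ≈ 4.322 AU

Final answer: p = 4.322 AU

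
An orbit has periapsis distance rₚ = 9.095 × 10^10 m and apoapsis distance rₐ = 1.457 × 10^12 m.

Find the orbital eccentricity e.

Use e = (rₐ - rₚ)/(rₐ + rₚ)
rₚ = 9.095 × 10^10 m
rₐ = 1.457 × 10^12 m
rₐ − rₚ = 1.36605 × 10^12 m
rₐ + rₚ = 1.54795 × 10^12 m
e = (rₐ − rₚ)/(rₐ + rₚ) = 0.88249

Final answer: e = 0.8825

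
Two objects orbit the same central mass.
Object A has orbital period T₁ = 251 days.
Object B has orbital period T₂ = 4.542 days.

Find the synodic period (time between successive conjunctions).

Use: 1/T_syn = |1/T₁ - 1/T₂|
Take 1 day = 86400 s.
T₁ = 251 days = 2.16864 × 10^7 s
T₂ = 4.542 days = 392429 s
1/T₁ = 4.61118 × 10^-8 s⁻¹
1/T₂ = 2.54823 × 10^-6 s⁻¹
|1/T₁ − 1/T₂| = 2.50212 × 10^-6 s⁻¹
T_syn = 1 / |1/T₁ − 1/T₂| = 399661 s ≈ 4.626 days

Final answer: T_syn = 4.626 days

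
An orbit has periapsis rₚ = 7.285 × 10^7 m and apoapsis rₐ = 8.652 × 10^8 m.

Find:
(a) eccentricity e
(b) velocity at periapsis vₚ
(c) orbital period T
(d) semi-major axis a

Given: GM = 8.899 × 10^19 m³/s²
rₚ = 7.285 × 10^7 m
rₐ = 8.652 × 10^8 m
GM = 8.899 × 10^19 m³/s²
a = (rₚ + rₐ)/2 = 4.69025 × 10^8 m
e = (rₐ − rₚ)/(rₐ + rₚ) = (7.9235 × 10^8) / (9.3805 × 10^8) = 0.844678
(a) e = 0.844678 ≈ 0.8447
(b) vₚ² = GM (2/rₚ − 1/a) = 8.899 × 10^19 × (2.74537 × 10^-8 − 2.13208 × 10^-9) = 2.25337 × 10^12 m²/s²;  vₚ = 1.50112 × 10^6 m/s ≈ 1501 km/s
(c) a³ = 1.03178 × 10^26 m³;  T = 2π √(a³/GM) = 2π × 1076.77 s = 6765.55 s ≈ 1.879 hours
(d) a = 4.69025 × 10^8 m ≈ 4.69 × 10^8 m

Final answer:
(a) eccentricity e = 0.8447
(b) velocity at periapsis vₚ = 1501 km/s
(c) orbital period T = 1.879 hours
(d) semi-major axis a = 4.69 × 10^8 m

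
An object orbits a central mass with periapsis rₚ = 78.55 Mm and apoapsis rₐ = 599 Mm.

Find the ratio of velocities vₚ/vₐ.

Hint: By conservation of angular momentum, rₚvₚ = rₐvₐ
rₚ = 78.55 Mm = 7.855 × 10^7 m
rₐ = 599 Mm = 5.99 × 10^8 m
rₚvₚ = rₐvₐ  ⇒  vₚ/vₐ = rₐ/rₚ
vₚ/vₐ = (5.99 × 10^8) / (7.855 × 10^7) = 7.62572

Final answer: vₚ/vₐ = 7.626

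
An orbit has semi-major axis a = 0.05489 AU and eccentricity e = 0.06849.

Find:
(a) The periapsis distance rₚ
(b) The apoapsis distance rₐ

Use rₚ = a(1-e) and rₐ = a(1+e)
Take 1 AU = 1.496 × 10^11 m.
a = 0.05489 AU = 8.21154 × 10^9 m
e = 0.06849:  1 − e = 0.93151,  1 + e = 1.06849
(a) rₚ = a(1 − e) = 8.21154 × 10^9 m × 0.93151 = 7.64914 × 10^9 m ≈ 0.05113 AU
(b) rₐ = a(1 + e) = 8.21154 × 10^9 m × 1.06849 = 8.77395 × 10^9 m ≈ 0.05865 AU

Final answer:
(a) rₚ = 0.05113 AU
(b) rₐ = 0.05865 AU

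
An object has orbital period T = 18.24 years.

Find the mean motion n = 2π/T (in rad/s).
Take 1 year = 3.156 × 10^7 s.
T = 18.24 years = 5.75654 × 10^8 s
n = 2π / (5.75654 × 10^8 s) = 1.09149 × 10^-8 rad/s ≈ 1.091 × 10^-8 rad/s

Final answer: n = 1.091 × 10^-8 rad/s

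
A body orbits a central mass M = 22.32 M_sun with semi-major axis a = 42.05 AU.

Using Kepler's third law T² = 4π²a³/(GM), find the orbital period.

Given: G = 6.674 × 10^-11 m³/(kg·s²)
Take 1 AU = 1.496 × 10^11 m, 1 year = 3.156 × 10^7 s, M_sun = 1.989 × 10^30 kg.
M = 22.32 M_sun = 4.43945 × 10^31 kg
GM = G × M = 6.674 × 10^-11 × 4.43945 × 10^31 = 2.96289 × 10^21 m³/s²
a = 42.05 AU = 6.29068 × 10^12 m
a³ = 2.48939 × 10^38 m³
T = 2π √(a³/GM) = 2π √((2.48939 × 10^38) / (2.96289 × 10^21)) = 2π × 2.8986 × 10^8 s
T = 1.82125 × 10^9 s ≈ 57.71 years

Final answer: 57.71 years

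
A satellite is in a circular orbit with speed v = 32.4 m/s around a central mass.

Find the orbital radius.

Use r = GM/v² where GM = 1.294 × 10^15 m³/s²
v = 32.4 m/s
GM = 1.294 × 10^15 m³/s²
v² = 1049.76 m²/s²
r = GM/v² = (1.294 × 10^15) / 1049.76 = 1.23266 × 10^12 m ≈ 1.233 Tm

Final answer: 1.233 Tm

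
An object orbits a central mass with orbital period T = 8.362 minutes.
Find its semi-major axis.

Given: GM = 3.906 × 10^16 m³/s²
T = 8.362 minutes = 501.72 s
GM = 3.906 × 10^16 m³/s²
Kepler's third law: a³ = GM T² / (4π²)
T² = 251723 s²
a³ = (3.906 × 10^16) × 251723 / (4π²) = 2.49055 × 10^20 m³
a = (a³)^(1/3) = 6.29166 × 10^6 m ≈ 6.292 × 10^6 m

Final answer: 6.292 × 10^6 m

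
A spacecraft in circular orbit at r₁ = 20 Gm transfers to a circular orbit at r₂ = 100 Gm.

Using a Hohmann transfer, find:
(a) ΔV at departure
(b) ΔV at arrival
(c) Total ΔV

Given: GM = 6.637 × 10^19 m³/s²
r₁ = 20 Gm = 2 × 10^10 m
r₂ = 100 Gm = 1 × 10^11 m
GM = 6.637 × 10^19 m³/s²
Transfer ellipse: a_t = (r₁ + r₂)/2 = 6 × 10^10 m
Circular speed at r₁: v₁ = √(GM/r₁) = 57606.4 m/s
Transfer speed at r₁ (periapsis): v₁ₜ = √(GM(2/r₁ − 1/a_t)) = 74369.6 m/s
(a) ΔV₁ = v₁ₜ − v₁ = 16763.1 m/s ≈ 16.76 km/s
Circular speed at r₂: v₂ = √(GM/r₂) = 25762.4 m/s
Transfer speed at r₂ (apoapsis): v₂ₜ = √(GM(2/r₂ − 1/a_t)) = 14873.9 m/s
(b) ΔV₂ = v₂ − v₂ₜ = 10888.5 m/s ≈ 10.89 km/s
(c) ΔV_total = ΔV₁ + ΔV₂ = 27651.6 m/s ≈ 27.65 km/s

Final answer:
(a) ΔV₁ = 16.76 km/s
(b) ΔV₂ = 10.89 km/s
(c) ΔV_total = 27.65 km/s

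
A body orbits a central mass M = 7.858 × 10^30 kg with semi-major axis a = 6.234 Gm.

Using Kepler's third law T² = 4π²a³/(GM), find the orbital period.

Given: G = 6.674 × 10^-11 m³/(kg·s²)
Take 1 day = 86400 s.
M = 7.858 × 10^30 kg
GM = G × M = 6.674 × 10^-11 × 7.858 × 10^30 = 5.24443 × 10^20 m³/s²
a = 6.234 Gm = 6.234 × 10^9 m
a³ = 2.4227 × 10^29 m³
T = 2π √(a³/GM) = 2π √((2.4227 × 10^29) / (5.24443 × 10^20)) = 2π × 21493.2 s
T = 135046 s ≈ 1.563 days

Final answer: 1.563 days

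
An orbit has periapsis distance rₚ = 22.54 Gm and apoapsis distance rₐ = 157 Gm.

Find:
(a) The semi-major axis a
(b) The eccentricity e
rₚ = 22.54 Gm = 2.254 × 10^10 m
rₐ = 157 Gm = 1.57 × 10^11 m
(a) a = (rₚ + rₐ)/2 = 8.977 × 10^10 m ≈ 89.77 Gm
(b) e = (rₐ − rₚ)/(rₐ + rₚ) = (1.3446 × 10^11) / (1.7954 × 10^11) = 0.748914

Final answer:
(a) a = 89.77 Gm
(b) e = 0.7489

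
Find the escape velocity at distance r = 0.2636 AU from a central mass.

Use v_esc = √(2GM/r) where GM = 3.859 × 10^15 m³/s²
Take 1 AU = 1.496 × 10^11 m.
r = 0.2636 AU = 3.94346 × 10^10 m
GM = 3.859 × 10^15 m³/s²
2GM/r = 2 × (3.859 × 10^15) / (3.94346 × 10^10) = 195717 m²/s²
v_esc = √(2GM/r) = 442.399 m/s ≈ 442.4 m/s

Final answer: 442.4 m/s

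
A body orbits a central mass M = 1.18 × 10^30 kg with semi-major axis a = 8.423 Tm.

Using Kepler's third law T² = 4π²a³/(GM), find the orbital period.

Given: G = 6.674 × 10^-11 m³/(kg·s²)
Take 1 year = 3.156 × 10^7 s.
M = 1.18 × 10^30 kg
GM = G × M = 6.674 × 10^-11 × 1.18 × 10^30 = 7.87532 × 10^19 m³/s²
a = 8.423 Tm = 8.423 × 10^12 m
a³ = 5.97586 × 10^38 m³
T = 2π √(a³/GM) = 2π √((5.97586 × 10^38) / (7.87532 × 10^19)) = 2π × 2.75465 × 10^9 s
T = 1.7308 × 10^10 s ≈ 548.4 years

Final answer: 548.4 years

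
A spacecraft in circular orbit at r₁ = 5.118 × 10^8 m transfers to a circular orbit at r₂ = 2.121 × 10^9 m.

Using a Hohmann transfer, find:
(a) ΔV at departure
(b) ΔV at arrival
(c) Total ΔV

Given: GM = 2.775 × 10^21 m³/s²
r₁ = 5.118 × 10^8 m
r₂ = 2.121 × 10^9 m
GM = 2.775 × 10^21 m³/s²
Transfer ellipse: a_t = (r₁ + r₂)/2 = 1.3164 × 10^9 m
Circular speed at r₁: v₁ = √(GM/r₁) = 2.32853 × 10^6 m/s
Transfer speed at r₁ (periapsis): v₁ₜ = √(GM(2/r₁ − 1/a_t)) = 2.95568 × 10^6 m/s
(a) ΔV₁ = v₁ₜ − v₁ = 627155 m/s ≈ 627.2 km/s
Circular speed at r₂: v₂ = √(GM/r₂) = 1.14383 × 10^6 m/s
Transfer speed at r₂ (apoapsis): v₂ₜ = √(GM(2/r₂ − 1/a_t)) = 713210 m/s
(b) ΔV₂ = v₂ − v₂ₜ = 430619 m/s ≈ 430.6 km/s
(c) ΔV_total = ΔV₁ + ΔV₂ = 1.05777 × 10^6 m/s ≈ 1058 km/s

Final answer:
(a) ΔV₁ = 627.2 km/s
(b) ΔV₂ = 430.6 km/s
(c) ΔV_total = 1058 km/s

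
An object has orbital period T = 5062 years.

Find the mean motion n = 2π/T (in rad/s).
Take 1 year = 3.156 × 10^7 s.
T = 5062 years = 1.59757 × 10^11 s
n = 2π / (1.59757 × 10^11 s) = 3.93297 × 10^-11 rad/s ≈ 3.933 × 10^-11 rad/s

Final answer: n = 3.933 × 10^-11 rad/s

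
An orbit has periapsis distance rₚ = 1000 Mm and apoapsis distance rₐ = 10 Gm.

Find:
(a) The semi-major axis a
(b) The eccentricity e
rₚ = 1000 Mm = 1 × 10^9 m
rₐ = 10 Gm = 1 × 10^10 m
(a) a = (rₚ + rₐ)/2 = 5.5 × 10^9 m ≈ 5.5 Gm
(b) e = (rₐ − rₚ)/(rₐ + rₚ) = (9 × 10^9) / (1.1 × 10^10) = 0.818182

Final answer:
(a) a = 5.5 Gm
(b) e = 0.8182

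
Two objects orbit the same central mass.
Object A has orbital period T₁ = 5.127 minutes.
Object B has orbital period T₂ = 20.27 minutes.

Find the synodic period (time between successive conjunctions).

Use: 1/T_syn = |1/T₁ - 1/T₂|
T₁ = 5.127 minutes = 307.62 s
T₂ = 20.27 minutes = 1216.2 s
1/T₁ = 0.00325076 s⁻¹
1/T₂ = 0.000822233 s⁻¹
|1/T₁ − 1/T₂| = 0.00242853 s⁻¹
T_syn = 1 / |1/T₁ − 1/T₂| = 411.772 s ≈ 6.863 minutes

Final answer: T_syn = 6.863 minutes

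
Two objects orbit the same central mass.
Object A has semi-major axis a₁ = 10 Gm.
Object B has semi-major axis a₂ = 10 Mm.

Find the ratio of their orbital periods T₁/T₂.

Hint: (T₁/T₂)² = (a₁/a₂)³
a₁ = 10 Gm = 1 × 10^10 m
a₂ = 10 Mm = 1 × 10^7 m
a₁/a₂ = 1000
T₁/T₂ = (a₁/a₂)^(3/2) = (1000)^1.5 = 31622.8

Final answer: T₁/T₂ = 3.162 × 10^4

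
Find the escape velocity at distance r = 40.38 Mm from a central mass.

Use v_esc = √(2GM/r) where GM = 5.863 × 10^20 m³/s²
r = 40.38 Mm = 4.038 × 10^7 m
GM = 5.863 × 10^20 m³/s²
2GM/r = 2 × (5.863 × 10^20) / (4.038 × 10^7) = 2.90391 × 10^13 m²/s²
v_esc = √(2GM/r) = 5.3888 × 10^6 m/s ≈ 5389 km/s

Final answer: 5389 km/s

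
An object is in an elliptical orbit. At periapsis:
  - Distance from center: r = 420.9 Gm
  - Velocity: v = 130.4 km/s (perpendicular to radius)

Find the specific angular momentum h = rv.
r = 420.9 Gm = 4.209 × 10^11 m
v = 130.4 km/s = 130400 m/s
h = rv = 4.209 × 10^11 × 130400 = 5.48854 × 10^16 m²/s ≈ 5.489 × 10^16 m²/s

Final answer: h = 5.489 × 10^16 m²/s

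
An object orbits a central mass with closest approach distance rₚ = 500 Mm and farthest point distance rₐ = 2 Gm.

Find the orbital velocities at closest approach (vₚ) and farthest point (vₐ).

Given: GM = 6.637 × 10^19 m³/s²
rₚ = 500 Mm = 5 × 10^8 m
rₐ = 2 Gm = 2 × 10^9 m
GM = 6.637 × 10^19 m³/s²
a = (rₚ + rₐ)/2 = 1.25 × 10^9 m
Vis-viva: v² = GM (2/r − 1/a)
vₚ² = 6.637 × 10^19 × (4 × 10^-9 − 8 × 10^-10) = 2.12384 × 10^11 m²/s²
vₚ = 460851 m/s ≈ 460.9 km/s
vₐ² = 6.637 × 10^19 × (1 × 10^-9 − 8 × 10^-10) = 1.3274 × 10^10 m²/s²
vₐ = 115213 m/s ≈ 115.2 km/s

Final answer: vₚ = 460.9 km/s, vₐ = 115.2 km/s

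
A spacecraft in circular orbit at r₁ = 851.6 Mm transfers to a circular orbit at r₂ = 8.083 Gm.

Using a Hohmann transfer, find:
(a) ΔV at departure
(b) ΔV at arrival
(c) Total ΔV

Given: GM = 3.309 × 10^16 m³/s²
r₁ = 851.6 Mm = 8.516 × 10^8 m
r₂ = 8.083 Gm = 8.083 × 10^9 m
GM = 3.309 × 10^16 m³/s²
Transfer ellipse: a_t = (r₁ + r₂)/2 = 4.4673 × 10^9 m
Circular speed at r₁: v₁ = √(GM/r₁) = 6233.48 m/s
Transfer speed at r₁ (periapsis): v₁ₜ = √(GM(2/r₁ − 1/a_t)) = 8384.83 m/s
(a) ΔV₁ = v₁ₜ − v₁ = 2151.35 m/s ≈ 2.151 km/s
Circular speed at r₂: v₂ = √(GM/r₂) = 2023.31 m/s
Transfer speed at r₂ (apoapsis): v₂ₜ = √(GM(2/r₂ − 1/a_t)) = 883.4 m/s
(b) ΔV₂ = v₂ − v₂ₜ = 1139.91 m/s ≈ 1.14 km/s
(c) ΔV_total = ΔV₁ + ΔV₂ = 3291.26 m/s ≈ 3.291 km/s

Final answer:
(a) ΔV₁ = 2.151 km/s
(b) ΔV₂ = 1.14 km/s
(c) ΔV_total = 3.291 km/s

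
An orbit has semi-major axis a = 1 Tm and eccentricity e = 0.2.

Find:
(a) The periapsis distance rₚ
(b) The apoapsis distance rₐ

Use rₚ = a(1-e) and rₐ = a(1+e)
a = 1 Tm = 1 × 10^12 m
e = 0.2:  1 − e = 0.8,  1 + e = 1.2
(a) rₚ = a(1 − e) = 1 × 10^12 m × 0.8 = 8 × 10^11 m ≈ 800 Gm
(b) rₐ = a(1 + e) = 1 × 10^12 m × 1.2 = 1.2 × 10^12 m ≈ 1.2 Tm

Final answer:
(a) rₚ = 800 Gm
(b) rₐ = 1.2 Tm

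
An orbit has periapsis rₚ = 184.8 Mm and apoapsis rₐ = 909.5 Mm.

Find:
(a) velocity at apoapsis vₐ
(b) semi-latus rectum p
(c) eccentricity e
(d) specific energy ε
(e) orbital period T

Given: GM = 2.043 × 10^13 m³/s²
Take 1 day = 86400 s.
rₚ = 184.8 Mm = 1.848 × 10^8 m
rₐ = 909.5 Mm = 9.095 × 10^8 m
GM = 2.043 × 10^13 m³/s²
a = (rₚ + rₐ)/2 = 5.4715 × 10^8 m
e = (rₐ − rₚ)/(rₐ + rₚ) = (7.247 × 10^8) / (1.0943 × 10^9) = 0.66225
(a) vₐ² = GM (2/rₐ − 1/a) = 2.043 × 10^13 × (2.19901 × 10^-9 − 1.82765 × 10^-9) = 7586.85 m²/s²;  vₐ = 87.1025 m/s ≈ 87.1 m/s
(b) 1 − e² = 0.561425;  p = a(1 − e²) = 5.4715 × 10^8 × 0.561425 = 3.07184 × 10^8 m ≈ 307.2 Mm
(c) e = 0.66225 ≈ 0.6622
(d) 2a = 1.0943 × 10^9 m;  ε = −GM/(2a) = -18669.5 J/kg ≈ -18.67 kJ/kg
(e) a³ = 1.63802 × 10^26 m³;  T = 2π √(a³/GM) = 2π × 2.83156 × 10^6 s = 1.77912 × 10^7 s ≈ 205.9 days

Final answer:
(a) velocity at apoapsis vₐ = 87.1 m/s
(b) semi-latus rectum p = 307.2 Mm
(c) eccentricity e = 0.6622
(d) specific energy ε = -18.67 kJ/kg
(e) orbital period T = 205.9 days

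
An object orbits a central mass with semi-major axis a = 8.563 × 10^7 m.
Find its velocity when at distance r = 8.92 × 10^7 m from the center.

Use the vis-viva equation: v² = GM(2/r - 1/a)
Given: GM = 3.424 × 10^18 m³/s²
a = 8.563 × 10^7 m
r = 8.92 × 10^7 m
GM = 3.424 × 10^18 m³/s²
2/r − 1/a = 2.24215 × 10^-8 − 1.16782 × 10^-8 = 1.07434 × 10^-8 m⁻¹
v² = GM (2/r − 1/a) = 3.67853 × 10^10 m²/s²
v = 191795 m/s ≈ 191.8 km/s

Final answer: 191.8 km/s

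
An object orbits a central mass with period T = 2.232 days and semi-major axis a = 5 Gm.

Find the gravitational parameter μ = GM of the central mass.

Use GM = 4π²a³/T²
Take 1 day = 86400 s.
T = 2.232 days = 192845 s
a = 5 Gm = 5 × 10^9 m
a³ = 1.25 × 10^29 m³
T² = 3.71891 × 10^10 s²
GM = 4π² × (1.25 × 10^29) / (3.71891 × 10^10) = 1.32695 × 10^20 m³/s²
GM ≈ 1.327 × 10^20 m³/s²

Final answer: GM = 1.327 × 10^20 m³/s²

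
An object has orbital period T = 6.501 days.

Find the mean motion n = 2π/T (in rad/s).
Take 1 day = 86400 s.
T = 6.501 days = 561686 s
n = 2π / 561686 s = 1.11863 × 10^-5 rad/s ≈ 1.119 × 10^-5 rad/s

Final answer: n = 1.119 × 10^-5 rad/s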